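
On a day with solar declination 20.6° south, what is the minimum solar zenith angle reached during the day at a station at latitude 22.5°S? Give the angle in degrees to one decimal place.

1.9°

At local solar noon the hour angle is zero, so the zenith angle is |φ − δ| = |-22.5° − (-20.6°)| = 1.9°.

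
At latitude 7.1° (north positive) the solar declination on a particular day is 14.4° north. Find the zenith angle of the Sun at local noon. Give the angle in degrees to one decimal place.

At local solar noon the hour angle is zero, so the zenith angle is |φ − δ| = |7.1° − (14.4°)| = 7.3°.

7.3°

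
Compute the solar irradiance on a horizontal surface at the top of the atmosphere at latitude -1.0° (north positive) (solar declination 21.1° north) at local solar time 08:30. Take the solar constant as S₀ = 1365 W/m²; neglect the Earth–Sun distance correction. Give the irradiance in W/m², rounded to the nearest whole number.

767 W/m²

Hour angle H = 15° × (8.5 − 12) = -52.50°.
cos θ_z = sin φ sin δ + cos φ cos δ cos H = (-0.0175)(0.3600) + (0.9998)(0.9330)(0.6088) = 0.5616.
Top-of-atmosphere irradiance = S₀ cos θ_z = 1365 × 0.5616 = 766.58 W/m².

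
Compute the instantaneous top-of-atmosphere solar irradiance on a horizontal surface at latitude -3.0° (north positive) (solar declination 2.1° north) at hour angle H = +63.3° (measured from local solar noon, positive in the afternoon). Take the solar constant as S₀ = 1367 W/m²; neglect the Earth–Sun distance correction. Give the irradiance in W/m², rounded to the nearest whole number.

610 W/m²

cos θ_z = sin(-3.0°) sin(2.1°) + cos(-3.0°) cos(2.1°) cos(63.30°) = -0.0019 + 0.4484 = 0.4465.
Top-of-atmosphere irradiance = S₀ cos θ_z = 1367 × 0.4465 = 610.37 W/m².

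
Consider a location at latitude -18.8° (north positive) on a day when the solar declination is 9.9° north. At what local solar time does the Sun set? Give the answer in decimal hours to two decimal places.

The sunset hour angle satisfies cos H_s = −tan φ tan δ = 0.0594, giving H_s = 86.59°.
Sunset is at 12 + H_s/15 = 12 + 5.773 = 17.773 h local solar time.

17.77 h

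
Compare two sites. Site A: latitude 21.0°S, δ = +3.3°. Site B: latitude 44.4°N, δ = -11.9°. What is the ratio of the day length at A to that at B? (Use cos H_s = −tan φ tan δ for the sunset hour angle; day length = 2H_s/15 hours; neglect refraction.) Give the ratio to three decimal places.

A: H_s = arccos(−tan -21.0° · tan 3.3°) = 88.73°, so 2H_s/15 = 11.8307 h.
B: H_s = arccos(−tan 44.4° · tan -11.9°) = 78.09°, so 2H_s/15 = 10.4120 h.
Ratio A/B = 11.8307 / 10.4120 = 1.1363.

1.136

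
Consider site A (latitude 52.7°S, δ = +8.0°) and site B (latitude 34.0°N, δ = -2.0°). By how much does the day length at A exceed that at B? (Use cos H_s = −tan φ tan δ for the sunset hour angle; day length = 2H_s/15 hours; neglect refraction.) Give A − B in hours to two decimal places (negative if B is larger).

-1.24 h

A: H_s = arccos(−tan -52.7° · tan 8.0°) = 79.37°, so 2H_s/15 = 10.5827 h.
B: H_s = arccos(−tan 34.0° · tan -2.0°) = 88.65°, so 2H_s/15 = 11.8200 h.
A − B = 10.5827 − 11.8200 = -1.2373 h.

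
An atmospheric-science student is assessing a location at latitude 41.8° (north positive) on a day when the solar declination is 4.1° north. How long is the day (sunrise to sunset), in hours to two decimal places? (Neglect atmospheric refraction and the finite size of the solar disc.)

12.49 hours

−tan φ tan δ = −(0.8941)(0.0717) = -0.0641; H_s = arccos(-0.0641) = 93.68°.
Day length = 2 H_s / 15° h⁻¹ = 187.36° / 15 = 12.491 h.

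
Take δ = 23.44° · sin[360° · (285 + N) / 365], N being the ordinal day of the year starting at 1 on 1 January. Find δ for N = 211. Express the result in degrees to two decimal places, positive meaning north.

+18.16°

360 × (285 + 211) / 365 = 489.205°; sin(489.205°) = 0.7749.
δ = 23.44 × 0.7749 = 18.164° ≈ +18.16°.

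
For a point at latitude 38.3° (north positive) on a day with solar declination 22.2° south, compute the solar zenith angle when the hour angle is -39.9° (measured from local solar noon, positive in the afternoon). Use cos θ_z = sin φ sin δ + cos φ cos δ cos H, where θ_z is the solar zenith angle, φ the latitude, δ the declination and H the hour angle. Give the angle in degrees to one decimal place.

71.1°

cos θ_z = sin φ sin δ + cos φ cos δ cos H = (0.6198)(-0.3778) + (0.7848)(0.9259)(0.7672) = 0.3233.
θ_z = arccos(0.3233) = 71.14°.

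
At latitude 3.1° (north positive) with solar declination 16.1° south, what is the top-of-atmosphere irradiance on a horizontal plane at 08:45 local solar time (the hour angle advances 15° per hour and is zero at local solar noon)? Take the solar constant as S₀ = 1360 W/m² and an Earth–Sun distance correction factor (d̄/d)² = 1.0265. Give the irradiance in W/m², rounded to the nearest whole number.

Hour angle H = 15° × (8.75 − 12) = -48.75°.
With φ = 3.1°, δ = -16.1°, H = -48.75°: sin φ sin δ = -0.0150, cos φ cos δ cos H = 0.6326, so cos θ_z = 0.6176.
Top-of-atmosphere irradiance = S₀ (d̄/d)² cos θ_z = 1360 × 1.0265 × 0.6176 = 862.19 W/m².

862 W/m²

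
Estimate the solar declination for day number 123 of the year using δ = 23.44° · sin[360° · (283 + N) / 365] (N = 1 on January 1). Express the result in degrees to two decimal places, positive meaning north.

+15.20°

360 × (283 + 123) / 365 = 400.438°; sin(400.438°) = 0.6486.
δ = 23.44 × 0.6486 = 15.203° ≈ +15.20°.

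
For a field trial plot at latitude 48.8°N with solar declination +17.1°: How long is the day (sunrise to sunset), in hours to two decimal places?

14.74 hours

cos H_s = −tan(48.8°) · tan(17.1°) = -0.3514, so H_s = arccos(-0.3514) = 110.57°.
Day length = 2 H_s / 15° h⁻¹ = 221.14° / 15 = 14.743 h.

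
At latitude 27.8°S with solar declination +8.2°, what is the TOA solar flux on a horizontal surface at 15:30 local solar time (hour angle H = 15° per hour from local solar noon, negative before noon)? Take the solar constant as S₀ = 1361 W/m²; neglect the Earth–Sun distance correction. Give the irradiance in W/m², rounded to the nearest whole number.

Hour angle H = 15° × (15.5 − 12) = 52.50°.
With φ = -27.8°, δ = 8.2°, H = 52.50°: sin φ sin δ = -0.0665, cos φ cos δ cos H = 0.5330, so cos θ_z = 0.4665.
Top-of-atmosphere irradiance = S₀ cos θ_z = 1361 × 0.4665 = 634.91 W/m².

635 W/m²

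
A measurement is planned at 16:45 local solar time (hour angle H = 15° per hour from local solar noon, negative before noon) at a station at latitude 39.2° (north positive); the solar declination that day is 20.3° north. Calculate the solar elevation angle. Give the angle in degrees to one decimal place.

26.9°

Hour angle H = 15° × (16.75 − 12) = 71.25°.
cos θ_z = sin φ sin δ + cos φ cos δ cos H = (0.6320)(0.3469) + (0.7749)(0.9379)(0.3214) = 0.4528.
θ_z = arccos(0.4528) = 63.08°, so the elevation is 90° − 63.08° = 26.92°.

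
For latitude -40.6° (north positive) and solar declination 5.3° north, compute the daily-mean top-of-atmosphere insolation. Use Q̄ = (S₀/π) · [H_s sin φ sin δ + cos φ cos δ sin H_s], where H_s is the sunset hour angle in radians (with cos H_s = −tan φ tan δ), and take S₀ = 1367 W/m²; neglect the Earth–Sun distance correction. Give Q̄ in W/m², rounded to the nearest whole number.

−tan φ tan δ = −(-0.8571)(0.0928) = 0.0795; H_s = arccos(0.0795) = 85.44°. In radians, H_s = 1.4912.
H_s sin φ sin δ = 1.4912 × -0.6508 × 0.0924 = -0.0897.
cos φ cos δ sin H_s = 0.7593 × 0.9957 × 0.9968 = 0.7536.
Q̄ = (1367/π) × (-0.0897 + 0.7536) = 435.13 × 0.6639 = 288.88 W/m².

289 W/m²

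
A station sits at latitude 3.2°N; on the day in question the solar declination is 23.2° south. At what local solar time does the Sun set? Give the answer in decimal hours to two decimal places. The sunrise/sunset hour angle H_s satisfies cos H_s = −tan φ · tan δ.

17.91 h

The sunset hour angle satisfies cos H_s = −tan φ tan δ = 0.0240, giving H_s = 88.62°.
Sunset is at 12 + H_s/15 = 12 + 5.908 = 17.908 h local solar time.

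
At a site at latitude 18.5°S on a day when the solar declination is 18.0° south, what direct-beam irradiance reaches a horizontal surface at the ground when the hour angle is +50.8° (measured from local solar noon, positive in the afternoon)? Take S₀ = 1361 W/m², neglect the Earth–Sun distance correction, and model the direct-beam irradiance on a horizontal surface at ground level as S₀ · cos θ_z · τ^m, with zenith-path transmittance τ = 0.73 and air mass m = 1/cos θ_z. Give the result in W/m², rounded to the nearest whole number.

568 W/m²

cos θ_z = sin φ sin δ + cos φ cos δ cos H = (-0.3173)(-0.3090) + (0.9483)(0.9511)(0.6320) = 0.6681.
Air mass m = 1/cos θ_z = 1/0.6681 = 1.497; τ^m = 0.73^1.497 = 0.6243.
Surface direct beam = 1361 × 0.6681 × 0.6243 = 567.67 W/m².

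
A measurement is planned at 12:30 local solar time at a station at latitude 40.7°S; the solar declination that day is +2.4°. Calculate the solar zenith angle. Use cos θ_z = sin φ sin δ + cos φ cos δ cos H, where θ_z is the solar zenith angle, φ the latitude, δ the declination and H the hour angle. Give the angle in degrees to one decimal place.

43.6°

Hour angle H = 15° × (12.5 − 12) = 7.50°.
cos θ_z = sin(-40.7°) sin(2.4°) + cos(-40.7°) cos(2.4°) cos(7.50°) = -0.0273 + 0.7510 = 0.7237.
θ_z = arccos(0.7237) = 43.64°.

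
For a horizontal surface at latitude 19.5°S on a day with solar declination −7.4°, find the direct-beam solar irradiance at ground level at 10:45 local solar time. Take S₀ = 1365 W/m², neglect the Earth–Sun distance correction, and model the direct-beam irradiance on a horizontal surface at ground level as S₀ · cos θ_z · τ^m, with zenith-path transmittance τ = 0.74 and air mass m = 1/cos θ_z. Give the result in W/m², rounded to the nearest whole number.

Hour angle H = 15° × (10.75 − 12) = -18.75°.
cos θ_z = sin φ sin δ + cos φ cos δ cos H = (-0.3338)(-0.1288) + (0.9426)(0.9917)(0.9469) = 0.9281.
Air mass m = 1/cos θ_z = 1/0.9281 = 1.077; τ^m = 0.74^1.077 = 0.7230.
Surface direct beam = 1365 × 0.9281 × 0.7230 = 915.94 W/m².

916 W/m²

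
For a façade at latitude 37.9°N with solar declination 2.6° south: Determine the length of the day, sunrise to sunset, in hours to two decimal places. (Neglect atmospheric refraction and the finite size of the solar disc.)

11.73 hours

cos H_s = −tan(37.9°) · tan(-2.6°) = 0.0354, so H_s = arccos(0.0354) = 87.97°.
Day length = 2 H_s / 15° h⁻¹ = 175.94° / 15 = 11.729 h.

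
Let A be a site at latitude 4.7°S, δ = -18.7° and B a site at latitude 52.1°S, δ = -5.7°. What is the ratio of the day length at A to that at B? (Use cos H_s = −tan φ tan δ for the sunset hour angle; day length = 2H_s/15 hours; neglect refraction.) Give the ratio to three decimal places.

0.941

A: H_s = arccos(−tan -4.7° · tan -18.7°) = 91.59°, so 2H_s/15 = 12.2120 h.
B: H_s = arccos(−tan -52.1° · tan -5.7°) = 97.37°, so 2H_s/15 = 12.9827 h.
Ratio A/B = 12.2120 / 12.9827 = 0.9406.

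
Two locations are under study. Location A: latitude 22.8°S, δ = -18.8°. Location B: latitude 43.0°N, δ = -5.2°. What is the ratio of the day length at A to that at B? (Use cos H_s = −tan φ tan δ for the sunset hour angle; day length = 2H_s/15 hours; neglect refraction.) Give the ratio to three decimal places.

1.154

A: H_s = arccos(−tan -22.8° · tan -18.8°) = 98.23°, so 2H_s/15 = 13.0973 h.
B: H_s = arccos(−tan 43.0° · tan -5.2°) = 85.13°, so 2H_s/15 = 11.3507 h.
Ratio A/B = 13.0973 / 11.3507 = 1.1539.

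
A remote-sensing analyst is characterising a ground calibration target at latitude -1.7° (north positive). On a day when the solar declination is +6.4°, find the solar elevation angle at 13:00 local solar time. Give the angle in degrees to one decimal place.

Hour angle H = 15° × (13 − 12) = 15.00°.
With φ = -1.7°, δ = 6.4°, H = 15.00°: sin φ sin δ = -0.0033, cos φ cos δ cos H = 0.9595, so cos θ_z = 0.9562.
θ_z = arccos(0.9562) = 17.02°, so the elevation is 90° − 17.02° = 72.98°.

73.0°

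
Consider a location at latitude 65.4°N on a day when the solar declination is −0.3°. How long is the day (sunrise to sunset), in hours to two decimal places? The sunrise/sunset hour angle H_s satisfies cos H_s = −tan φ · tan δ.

−tan φ tan δ = −(2.1842)(-0.0052) = 0.0114; H_s = arccos(0.0114) = 89.35°.
Day length = 2 H_s / 15° h⁻¹ = 178.70° / 15 = 11.913 h.

11.91 hours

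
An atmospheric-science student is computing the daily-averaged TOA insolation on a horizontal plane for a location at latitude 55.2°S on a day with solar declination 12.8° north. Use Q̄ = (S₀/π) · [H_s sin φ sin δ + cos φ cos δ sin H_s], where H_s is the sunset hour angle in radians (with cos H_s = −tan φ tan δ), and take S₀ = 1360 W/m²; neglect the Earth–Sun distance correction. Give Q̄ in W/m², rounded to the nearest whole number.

cos H_s = −tan(-55.2°) · tan(12.8°) = 0.3269, so H_s = arccos(0.3269) = 70.92°. In radians, H_s = 1.2378.
H_s sin φ sin δ = 1.2378 × -0.8211 × 0.2215 = -0.2251.
cos φ cos δ sin H_s = 0.5707 × 0.9751 × 0.9451 = 0.5259.
Q̄ = (1360/π) × (-0.2251 + 0.5259) = 432.90 × 0.3008 = 130.22 W/m².

130 W/m²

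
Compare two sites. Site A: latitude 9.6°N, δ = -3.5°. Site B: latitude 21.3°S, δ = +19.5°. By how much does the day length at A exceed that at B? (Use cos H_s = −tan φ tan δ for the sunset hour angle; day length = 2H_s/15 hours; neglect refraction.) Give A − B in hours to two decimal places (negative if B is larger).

+0.98 h

A: H_s = arccos(−tan 9.6° · tan -3.5°) = 89.41°, so 2H_s/15 = 11.9213 h.
B: H_s = arccos(−tan -21.3° · tan 19.5°) = 82.06°, so 2H_s/15 = 10.9413 h.
A − B = 11.9213 − 10.9413 = 0.9800 h.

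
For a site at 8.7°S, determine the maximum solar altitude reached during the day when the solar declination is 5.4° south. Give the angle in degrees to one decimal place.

At local solar noon the hour angle is zero, so the elevation is 90° − |φ − δ| = 90° − |-8.7° − (-5.4°)| = 90° − 3.3° = 86.7°.

86.7°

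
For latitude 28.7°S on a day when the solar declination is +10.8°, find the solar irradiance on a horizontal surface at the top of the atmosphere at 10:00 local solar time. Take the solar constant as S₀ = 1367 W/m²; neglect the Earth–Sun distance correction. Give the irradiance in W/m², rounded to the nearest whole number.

Hour angle H = 15° × (10 − 12) = -30.00°.
cos θ_z = sin φ sin δ + cos φ cos δ cos H = (-0.4802)(0.1874) + (0.8771)(0.9823)(0.8660) = 0.6561.
Top-of-atmosphere irradiance = S₀ cos θ_z = 1367 × 0.6561 = 896.89 W/m².

897 W/m²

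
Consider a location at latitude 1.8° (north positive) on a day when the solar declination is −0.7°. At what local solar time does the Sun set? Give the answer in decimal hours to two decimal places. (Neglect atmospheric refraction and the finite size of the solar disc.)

18.00 h

The sunset hour angle satisfies cos H_s = −tan φ tan δ = 0.0004, giving H_s = 89.98°.
Sunset is at 12 + H_s/15 = 12 + 5.999 = 17.999 h local solar time.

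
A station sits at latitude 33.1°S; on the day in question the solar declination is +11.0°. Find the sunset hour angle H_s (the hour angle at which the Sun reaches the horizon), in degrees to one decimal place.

82.7°

−tan φ tan δ = −(-0.6519)(0.1944) = 0.1267; H_s = arccos(0.1267) = 82.72°.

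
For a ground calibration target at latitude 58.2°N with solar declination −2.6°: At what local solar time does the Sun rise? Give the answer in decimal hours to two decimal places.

cos H_s = −tan(58.2°) · tan(-2.6°) = 0.0732, so H_s = arccos(0.0732) = 85.80°.
Sunrise is at 12 − H_s/15 = 12 − 5.720 = 6.280 h local solar time.

6.28 h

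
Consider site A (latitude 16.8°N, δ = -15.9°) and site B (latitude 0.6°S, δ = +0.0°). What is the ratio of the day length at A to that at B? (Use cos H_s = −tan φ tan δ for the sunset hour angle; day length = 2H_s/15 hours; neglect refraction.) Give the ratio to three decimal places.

A: H_s = arccos(−tan 16.8° · tan -15.9°) = 85.07°, so 2H_s/15 = 11.3427 h.
B: H_s = arccos(−tan -0.6° · tan 0.0°) = 90.00°, so 2H_s/15 = 12.0000 h.
Ratio A/B = 11.3427 / 12.0000 = 0.9452.

0.945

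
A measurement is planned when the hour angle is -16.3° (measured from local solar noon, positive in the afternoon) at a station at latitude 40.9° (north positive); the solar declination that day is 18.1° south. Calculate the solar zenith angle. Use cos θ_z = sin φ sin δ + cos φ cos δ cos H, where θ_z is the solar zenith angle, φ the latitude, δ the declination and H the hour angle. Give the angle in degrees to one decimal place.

60.9°

cos θ_z = sin φ sin δ + cos φ cos δ cos H = (0.6547)(-0.3107) + (0.7559)(0.9505)(0.9598) = 0.4862.
θ_z = arccos(0.4862) = 60.91°.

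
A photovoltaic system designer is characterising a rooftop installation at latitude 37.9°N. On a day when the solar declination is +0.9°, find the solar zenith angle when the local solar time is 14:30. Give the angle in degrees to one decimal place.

Hour angle H = 15° × (14.5 − 12) = 37.50°.
cos θ_z = sin φ sin δ + cos φ cos δ cos H = (0.6143)(0.0157) + (0.7891)(0.9999)(0.7934) = 0.6357.
θ_z = arccos(0.6357) = 50.53°.

50.5°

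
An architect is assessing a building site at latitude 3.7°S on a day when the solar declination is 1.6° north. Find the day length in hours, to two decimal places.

11.99 hours

cos H_s = −tan(-3.7°) · tan(1.6°) = 0.0018, so H_s = arccos(0.0018) = 89.90°.
Day length = 2 H_s / 15° h⁻¹ = 179.80° / 15 = 11.987 h.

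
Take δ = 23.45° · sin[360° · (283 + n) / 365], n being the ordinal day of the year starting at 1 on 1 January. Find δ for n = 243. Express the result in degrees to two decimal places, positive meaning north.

+8.48°

360 × (283 + 243) / 365 = 518.795°; sin(518.795°) = 0.3617.
δ = 23.45 × 0.3617 = 8.482° ≈ +8.48°.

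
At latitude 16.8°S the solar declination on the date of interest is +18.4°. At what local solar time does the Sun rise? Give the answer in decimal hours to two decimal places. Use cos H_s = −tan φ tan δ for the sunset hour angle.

6.38 h

cos H_s = −tan(-16.8°) · tan(18.4°) = 0.1004, so H_s = arccos(0.1004) = 84.24°.
Sunrise is at 12 − H_s/15 = 12 − 5.616 = 6.384 h local solar time.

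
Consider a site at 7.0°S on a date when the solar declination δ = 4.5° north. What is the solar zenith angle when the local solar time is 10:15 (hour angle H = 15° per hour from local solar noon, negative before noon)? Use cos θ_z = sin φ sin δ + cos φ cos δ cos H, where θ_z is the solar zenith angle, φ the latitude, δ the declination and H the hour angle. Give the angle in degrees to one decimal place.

28.6°

Hour angle H = 15° × (10.25 − 12) = -26.25°.
With φ = -7.0°, δ = 4.5°, H = -26.25°: sin φ sin δ = -0.0096, cos φ cos δ cos H = 0.8874, so cos θ_z = 0.8778.
θ_z = arccos(0.8778) = 28.62°.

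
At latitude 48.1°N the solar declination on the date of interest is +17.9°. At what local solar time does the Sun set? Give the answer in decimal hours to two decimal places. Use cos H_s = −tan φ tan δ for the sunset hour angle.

cos H_s = −tan(48.1°) · tan(17.9°) = -0.3600, so H_s = arccos(-0.3600) = 111.10°.
Sunset is at 12 + H_s/15 = 12 + 7.407 = 19.407 h local solar time.

19.41 h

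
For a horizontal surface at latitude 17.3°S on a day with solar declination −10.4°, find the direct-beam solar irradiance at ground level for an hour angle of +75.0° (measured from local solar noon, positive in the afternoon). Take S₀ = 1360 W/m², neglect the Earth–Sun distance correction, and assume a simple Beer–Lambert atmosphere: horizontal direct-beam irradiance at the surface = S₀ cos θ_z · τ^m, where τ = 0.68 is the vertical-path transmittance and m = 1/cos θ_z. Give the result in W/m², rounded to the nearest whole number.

cos θ_z = sin φ sin δ + cos φ cos δ cos H = (-0.2974)(-0.1805) + (0.9548)(0.9836)(0.2588) = 0.2967.
Air mass m = 1/cos θ_z = 1/0.2967 = 3.370; τ^m = 0.68^3.370 = 0.2726.
Surface direct beam = 1360 × 0.2967 × 0.2726 = 110.00 W/m².

110 W/m²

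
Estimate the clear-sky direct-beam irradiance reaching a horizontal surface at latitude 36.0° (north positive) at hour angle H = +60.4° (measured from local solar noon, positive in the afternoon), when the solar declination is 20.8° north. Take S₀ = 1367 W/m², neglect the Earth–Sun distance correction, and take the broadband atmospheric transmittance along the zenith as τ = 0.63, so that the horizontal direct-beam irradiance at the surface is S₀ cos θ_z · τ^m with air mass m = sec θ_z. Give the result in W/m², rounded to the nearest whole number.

cos θ_z = sin φ sin δ + cos φ cos δ cos H = (0.5878)(0.3551) + (0.8090)(0.9348)(0.4939) = 0.5822.
Air mass m = 1/cos θ_z = 1/0.5822 = 1.718; τ^m = 0.63^1.718 = 0.4521.
Surface direct beam = 1367 × 0.5822 × 0.4521 = 359.81 W/m².

360 W/m²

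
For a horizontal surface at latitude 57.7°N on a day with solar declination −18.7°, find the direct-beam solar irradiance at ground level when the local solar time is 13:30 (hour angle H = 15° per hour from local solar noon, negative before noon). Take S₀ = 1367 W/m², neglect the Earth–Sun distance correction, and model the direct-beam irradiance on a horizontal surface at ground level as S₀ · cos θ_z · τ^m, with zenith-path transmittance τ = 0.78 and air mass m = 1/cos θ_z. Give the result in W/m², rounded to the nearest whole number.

Hour angle H = 15° × (13.5 − 12) = 22.50°.
cos θ_z = sin(57.7°) sin(-18.7°) + cos(57.7°) cos(-18.7°) cos(22.50°) = -0.2710 + 0.4676 = 0.1966.
Air mass m = 1/cos θ_z = 1/0.1966 = 5.086; τ^m = 0.78^5.086 = 0.2826.
Surface direct beam = 1367 × 0.1966 × 0.2826 = 75.95 W/m².

76 W/m²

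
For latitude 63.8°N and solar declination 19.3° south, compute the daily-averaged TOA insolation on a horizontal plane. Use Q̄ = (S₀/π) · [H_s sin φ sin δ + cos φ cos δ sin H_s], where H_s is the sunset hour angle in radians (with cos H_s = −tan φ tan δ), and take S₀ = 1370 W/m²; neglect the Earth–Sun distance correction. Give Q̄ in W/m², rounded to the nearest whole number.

cos H_s = −tan(63.8°) · tan(-19.3°) = 0.7117, so H_s = arccos(0.7117) = 44.63°. In radians, H_s = 0.7789.
H_s sin φ sin δ = 0.7789 × 0.8973 × -0.3305 = -0.2310.
cos φ cos δ sin H_s = 0.4415 × 0.9438 × 0.7025 = 0.2927.
Q̄ = (1370/π) × (-0.2310 + 0.2927) = 436.08 × 0.0617 = 26.91 W/m².

27 W/m²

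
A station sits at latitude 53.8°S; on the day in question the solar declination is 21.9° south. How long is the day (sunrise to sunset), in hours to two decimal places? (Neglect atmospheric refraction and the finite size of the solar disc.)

cos H_s = −tan(-53.8°) · tan(-21.9°) = -0.5493, so H_s = arccos(-0.5493) = 123.32°.
Day length = 2 H_s / 15° h⁻¹ = 246.64° / 15 = 16.443 h.

16.44 hours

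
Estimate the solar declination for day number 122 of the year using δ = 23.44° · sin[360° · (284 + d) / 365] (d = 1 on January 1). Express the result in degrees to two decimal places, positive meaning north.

+15.20°

360 × (284 + 122) / 365 = 400.438°; sin(400.438°) = 0.6486.
δ = 23.44 × 0.6486 = 15.203° ≈ +15.20°.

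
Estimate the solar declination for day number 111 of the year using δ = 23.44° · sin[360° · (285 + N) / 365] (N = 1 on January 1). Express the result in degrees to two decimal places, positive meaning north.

360 × (285 + 111) / 365 = 390.575°; sin(390.575°) = 0.5087.
δ = 23.44 × 0.5087 = 11.924° ≈ +11.92°.

+11.92°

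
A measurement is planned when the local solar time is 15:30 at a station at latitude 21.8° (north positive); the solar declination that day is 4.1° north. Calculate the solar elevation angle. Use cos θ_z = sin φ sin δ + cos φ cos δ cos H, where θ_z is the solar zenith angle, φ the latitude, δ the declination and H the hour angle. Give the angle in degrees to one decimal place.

Hour angle H = 15° × (15.5 − 12) = 52.50°.
cos θ_z = sin φ sin δ + cos φ cos δ cos H = (0.3714)(0.0715) + (0.9285)(0.9974)(0.6088) = 0.5904.
θ_z = arccos(0.5904) = 53.81°, so the elevation is 90° − 53.81° = 36.19°.

36.2°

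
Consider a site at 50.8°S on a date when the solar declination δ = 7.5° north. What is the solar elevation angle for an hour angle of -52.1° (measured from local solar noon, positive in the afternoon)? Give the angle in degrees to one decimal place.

With φ = -50.8°, δ = 7.5°, H = -52.10°: sin φ sin δ = -0.1012, cos φ cos δ cos H = 0.3849, so cos θ_z = 0.2837.
θ_z = arccos(0.2837) = 73.52°, so the elevation is 90° − 73.52° = 16.48°.

16.5°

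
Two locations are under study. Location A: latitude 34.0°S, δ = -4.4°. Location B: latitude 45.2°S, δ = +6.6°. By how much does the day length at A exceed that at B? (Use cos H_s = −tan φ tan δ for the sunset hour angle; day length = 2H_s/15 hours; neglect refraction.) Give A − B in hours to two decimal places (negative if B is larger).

A: H_s = arccos(−tan -34.0° · tan -4.4°) = 92.98°, so 2H_s/15 = 12.3973 h.
B: H_s = arccos(−tan -45.2° · tan 6.6°) = 83.31°, so 2H_s/15 = 11.1080 h.
A − B = 12.3973 − 11.1080 = 1.2893 h.

+1.29 h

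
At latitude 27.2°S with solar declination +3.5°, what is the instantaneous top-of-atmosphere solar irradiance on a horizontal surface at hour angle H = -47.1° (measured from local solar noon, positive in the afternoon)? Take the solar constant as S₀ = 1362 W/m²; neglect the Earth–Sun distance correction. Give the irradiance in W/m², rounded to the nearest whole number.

cos θ_z = sin(-27.2°) sin(3.5°) + cos(-27.2°) cos(3.5°) cos(-47.10°) = -0.0279 + 0.6043 = 0.5764.
Top-of-atmosphere irradiance = S₀ cos θ_z = 1362 × 0.5764 = 785.06 W/m².

785 W/m²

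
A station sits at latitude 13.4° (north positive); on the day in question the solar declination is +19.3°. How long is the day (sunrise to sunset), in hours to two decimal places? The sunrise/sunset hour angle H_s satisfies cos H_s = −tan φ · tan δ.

12.64 hours

The sunset hour angle satisfies cos H_s = −tan φ tan δ = -0.0834, giving H_s = 94.78°.
Day length = 2 H_s / 15° h⁻¹ = 189.56° / 15 = 12.637 h.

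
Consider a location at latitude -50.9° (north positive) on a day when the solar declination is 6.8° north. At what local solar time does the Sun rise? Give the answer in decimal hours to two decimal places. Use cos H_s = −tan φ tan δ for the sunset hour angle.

6.56 h

The sunset hour angle satisfies cos H_s = −tan φ tan δ = 0.1467, giving H_s = 81.56°.
Sunrise is at 12 − H_s/15 = 12 − 5.437 = 6.563 h local solar time.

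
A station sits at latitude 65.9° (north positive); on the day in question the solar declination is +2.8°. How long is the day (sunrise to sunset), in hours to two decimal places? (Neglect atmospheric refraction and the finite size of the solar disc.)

12.84 hours

The sunset hour angle satisfies cos H_s = −tan φ tan δ = -0.1093, giving H_s = 96.27°.
Day length = 2 H_s / 15° h⁻¹ = 192.54° / 15 = 12.836 h.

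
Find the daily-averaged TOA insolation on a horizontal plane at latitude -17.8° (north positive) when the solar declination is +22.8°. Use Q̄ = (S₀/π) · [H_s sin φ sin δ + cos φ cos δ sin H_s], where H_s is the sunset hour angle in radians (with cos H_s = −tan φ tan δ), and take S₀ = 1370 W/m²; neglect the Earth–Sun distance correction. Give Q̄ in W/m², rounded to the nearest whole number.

cos H_s = −tan(-17.8°) · tan(22.8°) = 0.1350, so H_s = arccos(0.1350) = 82.24°. In radians, H_s = 1.4354.
H_s sin φ sin δ = 1.4354 × -0.3057 × 0.3875 = -0.1700.
cos φ cos δ sin H_s = 0.9521 × 0.9219 × 0.9908 = 0.8697.
Q̄ = (1370/π) × (-0.1700 + 0.8697) = 436.08 × 0.6997 = 305.13 W/m².

305 W/m²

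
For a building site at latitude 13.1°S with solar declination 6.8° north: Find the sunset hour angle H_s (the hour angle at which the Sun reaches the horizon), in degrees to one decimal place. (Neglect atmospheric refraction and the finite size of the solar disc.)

cos H_s = −tan(-13.1°) · tan(6.8°) = 0.0277, so H_s = arccos(0.0277) = 88.41°.

88.4°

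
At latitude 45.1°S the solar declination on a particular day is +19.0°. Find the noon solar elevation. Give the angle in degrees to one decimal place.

25.9°

At local solar noon the hour angle is zero, so the elevation is 90° − |φ − δ| = 90° − |-45.1° − (19.0°)| = 90° − 64.1° = 25.9°.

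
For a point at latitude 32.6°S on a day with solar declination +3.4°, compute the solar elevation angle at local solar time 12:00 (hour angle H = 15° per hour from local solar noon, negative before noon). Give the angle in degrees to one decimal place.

Hour angle H = 15° × (12 − 12) = 0.00°.
cos θ_z = sin φ sin δ + cos φ cos δ cos H = (-0.5388)(0.0593) + (0.8425)(0.9982)(1.0000) = 0.8090.
θ_z = arccos(0.8090) = 36.00°, so the elevation is 90° − 36.00° = 54.00°.

54.0°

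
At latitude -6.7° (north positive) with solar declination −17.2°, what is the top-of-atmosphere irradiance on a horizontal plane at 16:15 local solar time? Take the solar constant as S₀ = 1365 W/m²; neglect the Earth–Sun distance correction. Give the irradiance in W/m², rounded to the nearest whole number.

620 W/m²

Hour angle H = 15° × (16.25 − 12) = 63.75°.
cos θ_z = sin φ sin δ + cos φ cos δ cos H = (-0.1167)(-0.2957) + (0.9932)(0.9553)(0.4423) = 0.4542.
Top-of-atmosphere irradiance = S₀ cos θ_z = 1365 × 0.4542 = 619.98 W/m².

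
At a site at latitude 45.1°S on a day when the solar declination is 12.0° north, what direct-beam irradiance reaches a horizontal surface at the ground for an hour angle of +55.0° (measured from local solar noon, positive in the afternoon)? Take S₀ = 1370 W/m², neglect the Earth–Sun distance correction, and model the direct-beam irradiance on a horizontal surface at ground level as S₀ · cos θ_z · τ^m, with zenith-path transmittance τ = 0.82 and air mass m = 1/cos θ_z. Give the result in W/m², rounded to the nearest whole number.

With φ = -45.1°, δ = 12.0°, H = 55.00°: sin φ sin δ = -0.1473, cos φ cos δ cos H = 0.3960, so cos θ_z = 0.2487.
Air mass m = 1/cos θ_z = 1/0.2487 = 4.021; τ^m = 0.82^4.021 = 0.4502.
Surface direct beam = 1370 × 0.2487 × 0.4502 = 153.39 W/m².

153 W/m²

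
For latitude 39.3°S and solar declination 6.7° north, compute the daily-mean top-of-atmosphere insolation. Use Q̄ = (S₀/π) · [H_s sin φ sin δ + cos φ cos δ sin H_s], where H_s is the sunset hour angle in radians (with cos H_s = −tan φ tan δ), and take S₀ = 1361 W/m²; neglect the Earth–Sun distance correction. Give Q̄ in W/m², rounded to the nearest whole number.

284 W/m²

−tan φ tan δ = −(-0.8185)(0.1175) = 0.0962; H_s = arccos(0.0962) = 84.48°. In radians, H_s = 1.4745.
H_s sin φ sin δ = 1.4745 × -0.6334 × 0.1167 = -0.1090.
cos φ cos δ sin H_s = 0.7738 × 0.9932 × 0.9954 = 0.7650.
Q̄ = (1361/π) × (-0.1090 + 0.7650) = 433.22 × 0.6560 = 284.19 W/m².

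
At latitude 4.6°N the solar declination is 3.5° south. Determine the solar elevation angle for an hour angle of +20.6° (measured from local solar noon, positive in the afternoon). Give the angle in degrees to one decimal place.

67.9°

cos θ_z = sin φ sin δ + cos φ cos δ cos H = (0.0802)(-0.0610) + (0.9968)(0.9981)(0.9361) = 0.9264.
θ_z = arccos(0.9264) = 22.12°, so the elevation is 90° − 22.12° = 67.88°.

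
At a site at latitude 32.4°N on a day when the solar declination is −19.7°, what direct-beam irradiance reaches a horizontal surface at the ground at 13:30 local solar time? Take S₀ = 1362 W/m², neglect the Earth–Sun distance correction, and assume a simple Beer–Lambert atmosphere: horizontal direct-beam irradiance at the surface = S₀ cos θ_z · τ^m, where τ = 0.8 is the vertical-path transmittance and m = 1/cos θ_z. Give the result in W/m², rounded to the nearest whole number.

Hour angle H = 15° × (13.5 − 12) = 22.50°.
With φ = 32.4°, δ = -19.7°, H = 22.50°: sin φ sin δ = -0.1806, cos φ cos δ cos H = 0.7344, so cos θ_z = 0.5538.
Air mass m = 1/cos θ_z = 1/0.5538 = 1.806; τ^m = 0.8^1.806 = 0.6683.
Surface direct beam = 1362 × 0.5538 × 0.6683 = 504.08 W/m².

504 W/m²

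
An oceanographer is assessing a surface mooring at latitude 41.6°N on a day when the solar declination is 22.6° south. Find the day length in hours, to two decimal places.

−tan φ tan δ = −(0.8878)(-0.4163) = 0.3696; H_s = arccos(0.3696) = 68.31°.
Day length = 2 H_s / 15° h⁻¹ = 136.62° / 15 = 9.108 h.

9.11 hours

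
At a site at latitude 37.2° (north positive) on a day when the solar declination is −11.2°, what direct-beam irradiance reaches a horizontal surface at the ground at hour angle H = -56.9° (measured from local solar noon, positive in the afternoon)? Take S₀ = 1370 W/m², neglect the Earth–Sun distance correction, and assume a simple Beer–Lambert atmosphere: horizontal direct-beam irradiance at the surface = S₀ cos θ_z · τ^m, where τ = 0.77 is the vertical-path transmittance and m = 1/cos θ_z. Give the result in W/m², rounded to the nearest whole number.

182 W/m²

cos θ_z = sin φ sin δ + cos φ cos δ cos H = (0.6046)(-0.1942) + (0.7965)(0.9810)(0.5461) = 0.3093.
Air mass m = 1/cos θ_z = 1/0.3093 = 3.233; τ^m = 0.77^3.233 = 0.4296.
Surface direct beam = 1370 × 0.3093 × 0.4296 = 182.04 W/m².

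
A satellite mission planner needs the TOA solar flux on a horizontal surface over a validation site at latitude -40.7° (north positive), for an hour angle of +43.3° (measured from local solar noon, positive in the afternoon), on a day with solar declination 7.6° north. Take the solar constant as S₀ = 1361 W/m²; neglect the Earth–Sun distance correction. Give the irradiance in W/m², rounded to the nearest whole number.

cos θ_z = sin(-40.7°) sin(7.6°) + cos(-40.7°) cos(7.6°) cos(43.30°) = -0.0862 + 0.5469 = 0.4607.
Top-of-atmosphere irradiance = S₀ cos θ_z = 1361 × 0.4607 = 627.01 W/m².

627 W/m²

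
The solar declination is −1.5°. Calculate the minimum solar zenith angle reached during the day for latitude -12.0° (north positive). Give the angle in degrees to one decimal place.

At local solar noon the hour angle is zero, so the zenith angle is |φ − δ| = |-12.0° − (-1.5°)| = 10.5°.

10.5°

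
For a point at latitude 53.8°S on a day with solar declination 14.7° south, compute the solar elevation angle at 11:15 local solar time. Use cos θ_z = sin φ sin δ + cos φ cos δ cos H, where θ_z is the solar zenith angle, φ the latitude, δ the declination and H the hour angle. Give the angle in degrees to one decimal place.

Hour angle H = 15° × (11.25 − 12) = -11.25°.
With φ = -53.8°, δ = -14.7°, H = -11.25°: sin φ sin δ = 0.2048, cos φ cos δ cos H = 0.5603, so cos θ_z = 0.7651.
θ_z = arccos(0.7651) = 40.08°, so the elevation is 90° − 40.08° = 49.92°.

49.9°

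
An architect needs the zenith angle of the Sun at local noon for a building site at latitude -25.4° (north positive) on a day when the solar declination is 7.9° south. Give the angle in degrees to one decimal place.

17.5°

At local solar noon the hour angle is zero, so the zenith angle is |φ − δ| = |-25.4° − (-7.9°)| = 17.5°.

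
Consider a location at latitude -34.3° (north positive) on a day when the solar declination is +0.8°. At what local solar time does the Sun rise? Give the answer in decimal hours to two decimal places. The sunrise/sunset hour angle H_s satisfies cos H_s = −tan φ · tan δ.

6.04 h

−tan φ tan δ = −(-0.6822)(0.0140) = 0.0096; H_s = arccos(0.0096) = 89.45°.
Sunrise is at 12 − H_s/15 = 12 − 5.963 = 6.037 h local solar time.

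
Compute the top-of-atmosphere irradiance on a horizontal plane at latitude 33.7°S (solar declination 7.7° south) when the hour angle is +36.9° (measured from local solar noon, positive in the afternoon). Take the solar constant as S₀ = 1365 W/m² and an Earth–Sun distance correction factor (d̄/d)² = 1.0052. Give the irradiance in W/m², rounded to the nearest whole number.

1007 W/m²

cos θ_z = sin(-33.7°) sin(-7.7°) + cos(-33.7°) cos(-7.7°) cos(36.90°) = 0.0743 + 0.6593 = 0.7336.
Top-of-atmosphere irradiance = S₀ (d̄/d)² cos θ_z = 1365 × 1.0052 × 0.7336 = 1006.57 W/m².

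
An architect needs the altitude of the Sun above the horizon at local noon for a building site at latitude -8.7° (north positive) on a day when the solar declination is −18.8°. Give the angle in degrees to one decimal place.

79.9°

At local solar noon the hour angle is zero, so the elevation is 90° − |φ − δ| = 90° − |-8.7° − (-18.8°)| = 90° − 10.1° = 79.9°.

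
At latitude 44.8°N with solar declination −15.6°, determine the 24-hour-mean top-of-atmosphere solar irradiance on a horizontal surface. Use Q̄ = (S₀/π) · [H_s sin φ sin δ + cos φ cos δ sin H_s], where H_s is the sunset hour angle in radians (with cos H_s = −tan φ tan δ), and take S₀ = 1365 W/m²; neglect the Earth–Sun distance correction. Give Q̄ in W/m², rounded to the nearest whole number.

179 W/m²

cos H_s = −tan(44.8°) · tan(-15.6°) = 0.2773, so H_s = arccos(0.2773) = 73.90°. In radians, H_s = 1.2898.
H_s sin φ sin δ = 1.2898 × 0.7046 × -0.2689 = -0.2444.
cos φ cos δ sin H_s = 0.7096 × 0.9632 × 0.9608 = 0.6567.
Q̄ = (1365/π) × (-0.2444 + 0.6567) = 434.49 × 0.4123 = 179.14 W/m².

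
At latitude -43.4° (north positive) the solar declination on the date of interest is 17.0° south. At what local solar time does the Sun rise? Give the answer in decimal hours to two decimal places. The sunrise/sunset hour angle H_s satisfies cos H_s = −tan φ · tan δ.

4.88 h

The sunset hour angle satisfies cos H_s = −tan φ tan δ = -0.2891, giving H_s = 106.80°.
Sunrise is at 12 − H_s/15 = 12 − 7.120 = 4.880 h local solar time.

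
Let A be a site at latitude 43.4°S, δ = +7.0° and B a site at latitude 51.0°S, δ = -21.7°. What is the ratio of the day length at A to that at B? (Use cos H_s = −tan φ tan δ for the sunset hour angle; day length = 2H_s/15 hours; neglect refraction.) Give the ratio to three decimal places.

0.698

A: H_s = arccos(−tan -43.4° · tan 7.0°) = 83.33°, so 2H_s/15 = 11.1107 h.
B: H_s = arccos(−tan -51.0° · tan -21.7°) = 119.43°, so 2H_s/15 = 15.9240 h.
Ratio A/B = 11.1107 / 15.9240 = 0.6977.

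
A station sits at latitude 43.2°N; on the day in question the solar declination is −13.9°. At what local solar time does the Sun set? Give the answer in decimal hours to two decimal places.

cos H_s = −tan(43.2°) · tan(-13.9°) = 0.2324, so H_s = arccos(0.2324) = 76.56°.
Sunset is at 12 + H_s/15 = 12 + 5.104 = 17.104 h local solar time.

17.10 h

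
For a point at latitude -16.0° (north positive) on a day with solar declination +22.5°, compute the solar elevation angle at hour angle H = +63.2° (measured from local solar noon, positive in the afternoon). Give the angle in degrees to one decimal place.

17.2°

cos θ_z = sin φ sin δ + cos φ cos δ cos H = (-0.2756)(0.3827) + (0.9613)(0.9239)(0.4509) = 0.2950.
θ_z = arccos(0.2950) = 72.84°, so the elevation is 90° − 72.84° = 17.16°.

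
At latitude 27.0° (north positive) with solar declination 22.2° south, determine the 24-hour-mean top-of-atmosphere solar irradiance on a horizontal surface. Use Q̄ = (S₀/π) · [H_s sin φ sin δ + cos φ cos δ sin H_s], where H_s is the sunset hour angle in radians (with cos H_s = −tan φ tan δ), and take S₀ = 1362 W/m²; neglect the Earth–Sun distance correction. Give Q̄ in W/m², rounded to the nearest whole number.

249 W/m²

cos H_s = −tan(27.0°) · tan(-22.2°) = 0.2079, so H_s = arccos(0.2079) = 78.00°. In radians, H_s = 1.3614.
H_s sin φ sin δ = 1.3614 × 0.4540 × -0.3778 = -0.2335.
cos φ cos δ sin H_s = 0.8910 × 0.9259 × 0.9782 = 0.8070.
Q̄ = (1362/π) × (-0.2335 + 0.8070) = 433.54 × 0.5735 = 248.64 W/m².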